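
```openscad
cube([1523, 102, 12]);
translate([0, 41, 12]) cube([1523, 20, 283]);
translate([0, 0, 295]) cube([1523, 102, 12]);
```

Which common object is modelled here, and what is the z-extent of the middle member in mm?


An I-beam. The web height is 283 mm.

Two wide flanges with a thin centred web — an I-beam. Overall 307 mm minus two 12 mm flanges gives a web of 307 − 2·12 = 283 mm.


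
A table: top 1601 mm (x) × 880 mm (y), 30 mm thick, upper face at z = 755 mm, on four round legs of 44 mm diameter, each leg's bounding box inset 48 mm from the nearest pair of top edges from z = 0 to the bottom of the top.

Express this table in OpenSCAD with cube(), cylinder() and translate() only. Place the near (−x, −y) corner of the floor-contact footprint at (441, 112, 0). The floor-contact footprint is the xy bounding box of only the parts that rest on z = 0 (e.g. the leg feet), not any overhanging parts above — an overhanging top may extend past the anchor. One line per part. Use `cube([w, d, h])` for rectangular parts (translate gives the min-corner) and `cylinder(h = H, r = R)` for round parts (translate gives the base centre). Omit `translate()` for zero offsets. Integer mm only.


translate([393, 64, 725]) cube([1601, 880, 30]);
translate([463, 134, 0]) cylinder(h = 725, r = 22);
translate([1924, 134, 0]) cylinder(h = 725, r = 22);
translate([463, 874, 0]) cylinder(h = 725, r = 22);
translate([1924, 874, 0]) cylinder(h = 725, r = 22);


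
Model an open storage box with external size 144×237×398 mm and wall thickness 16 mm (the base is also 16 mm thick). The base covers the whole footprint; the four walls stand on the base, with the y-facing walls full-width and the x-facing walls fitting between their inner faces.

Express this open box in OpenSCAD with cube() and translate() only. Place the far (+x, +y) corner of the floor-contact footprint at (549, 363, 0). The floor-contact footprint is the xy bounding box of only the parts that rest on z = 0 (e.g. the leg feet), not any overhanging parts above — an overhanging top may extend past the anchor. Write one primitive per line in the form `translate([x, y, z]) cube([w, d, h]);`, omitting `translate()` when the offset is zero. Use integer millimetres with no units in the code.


translate([405, 126, 0]) cube([144, 237, 16]);
translate([405, 126, 16]) cube([144, 16, 382]);
translate([405, 347, 16]) cube([144, 16, 382]);
translate([405, 142, 16]) cube([16, 205, 382]);
translate([533, 142, 16]) cube([16, 205, 382]);


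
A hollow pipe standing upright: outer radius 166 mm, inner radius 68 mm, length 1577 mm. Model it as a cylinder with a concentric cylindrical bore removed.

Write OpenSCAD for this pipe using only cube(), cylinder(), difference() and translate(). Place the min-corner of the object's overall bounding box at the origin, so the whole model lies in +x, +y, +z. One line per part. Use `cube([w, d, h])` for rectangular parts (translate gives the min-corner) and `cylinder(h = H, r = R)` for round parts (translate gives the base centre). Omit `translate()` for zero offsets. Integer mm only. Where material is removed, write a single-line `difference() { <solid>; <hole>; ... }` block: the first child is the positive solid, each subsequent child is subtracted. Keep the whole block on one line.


difference() { translate([166, 166, 0]) cylinder(h = 1577, r = 166); translate([166, 166, 0]) cylinder(h = 1577, r = 68); }


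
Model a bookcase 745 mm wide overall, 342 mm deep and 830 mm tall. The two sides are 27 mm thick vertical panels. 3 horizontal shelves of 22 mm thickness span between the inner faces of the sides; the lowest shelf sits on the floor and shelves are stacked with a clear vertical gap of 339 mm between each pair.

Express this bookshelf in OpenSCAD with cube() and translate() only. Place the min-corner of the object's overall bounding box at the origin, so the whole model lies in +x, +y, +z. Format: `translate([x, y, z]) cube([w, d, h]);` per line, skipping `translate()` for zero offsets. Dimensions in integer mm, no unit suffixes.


cube([27, 342, 830]);
translate([718, 0, 0]) cube([27, 342, 830]);
translate([27, 0, 0]) cube([691, 342, 22]);
translate([27, 0, 361]) cube([691, 342, 22]);
translate([27, 0, 722]) cube([691, 342, 22]);


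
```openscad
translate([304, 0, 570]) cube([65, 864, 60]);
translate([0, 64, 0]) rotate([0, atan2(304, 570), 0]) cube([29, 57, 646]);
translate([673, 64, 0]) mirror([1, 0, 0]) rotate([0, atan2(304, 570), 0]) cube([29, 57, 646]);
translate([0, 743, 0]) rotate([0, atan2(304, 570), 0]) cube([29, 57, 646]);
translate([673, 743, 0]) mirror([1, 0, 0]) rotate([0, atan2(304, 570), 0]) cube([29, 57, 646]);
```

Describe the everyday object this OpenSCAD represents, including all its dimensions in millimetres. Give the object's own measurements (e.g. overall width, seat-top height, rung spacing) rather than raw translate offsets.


A sawhorse. A 65×864×60 mm beam (x, y, z) sits on two A-frame leg pairs. Each pair is two raked legs of 29×57 mm section (57 mm along y) splaying symmetrically in x. Each leg rises 570 mm vertically over 304 mm of horizontal reach and is 646 mm long along its own axis. Every leg's outer bottom edge rests on the floor and its outer top edge meets a bottom edge of the beam — the left legs (tilting toward +x) meet the beam's −x bottom edge, the right legs (their mirror images, tilting toward −x) meet its +x bottom edge — so the leg tops tuck under the beam, the beam's underside is 570 mm above the floor, and the feet are 673 mm apart outside-to-outside with the beam centred between them. The two leg pairs are set in 64 mm from either end of the beam.


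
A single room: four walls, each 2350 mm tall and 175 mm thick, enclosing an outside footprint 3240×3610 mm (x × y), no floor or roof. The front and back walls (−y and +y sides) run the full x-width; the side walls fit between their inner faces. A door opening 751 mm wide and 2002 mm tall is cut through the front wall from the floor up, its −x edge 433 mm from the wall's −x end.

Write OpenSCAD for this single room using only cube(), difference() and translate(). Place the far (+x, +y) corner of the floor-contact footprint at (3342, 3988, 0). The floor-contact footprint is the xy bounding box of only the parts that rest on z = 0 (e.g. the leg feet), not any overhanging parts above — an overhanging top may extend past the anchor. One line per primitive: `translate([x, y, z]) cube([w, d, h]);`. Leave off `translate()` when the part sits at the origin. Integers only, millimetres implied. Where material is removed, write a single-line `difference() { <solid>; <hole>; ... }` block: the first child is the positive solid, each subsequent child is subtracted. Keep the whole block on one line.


difference() { translate([102, 378, 0]) cube([3240, 175, 2350]); translate([535, 378, 0]) cube([751, 175, 2002]); }
translate([102, 3813, 0]) cube([3240, 175, 2350]);
translate([102, 553, 0]) cube([175, 3260, 2350]);
translate([3167, 553, 0]) cube([175, 3260, 2350]);


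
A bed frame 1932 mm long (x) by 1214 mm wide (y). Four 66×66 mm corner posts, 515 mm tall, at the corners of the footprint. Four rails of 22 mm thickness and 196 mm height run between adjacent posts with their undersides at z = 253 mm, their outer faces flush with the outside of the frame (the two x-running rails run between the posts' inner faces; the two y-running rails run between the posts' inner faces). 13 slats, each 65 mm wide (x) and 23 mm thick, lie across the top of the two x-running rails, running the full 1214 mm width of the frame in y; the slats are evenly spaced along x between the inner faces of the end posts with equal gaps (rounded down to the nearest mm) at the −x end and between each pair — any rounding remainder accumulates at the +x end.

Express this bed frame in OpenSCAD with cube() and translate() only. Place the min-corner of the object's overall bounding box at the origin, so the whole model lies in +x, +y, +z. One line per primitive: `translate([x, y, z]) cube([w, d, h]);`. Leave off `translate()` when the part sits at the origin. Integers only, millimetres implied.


cube([66, 66, 515]);
translate([0, 1148, 0]) cube([66, 66, 515]);
translate([1866, 0, 0]) cube([66, 66, 515]);
translate([1866, 1148, 0]) cube([66, 66, 515]);
translate([66, 0, 253]) cube([1800, 22, 196]);
translate([66, 1192, 253]) cube([1800, 22, 196]);
translate([0, 66, 253]) cube([22, 1082, 196]);
translate([1910, 66, 253]) cube([22, 1082, 196]);
translate([134, 0, 449]) cube([65, 1214, 23]);
translate([267, 0, 449]) cube([65, 1214, 23]);
translate([400, 0, 449]) cube([65, 1214, 23]);
translate([533, 0, 449]) cube([65, 1214, 23]);
translate([666, 0, 449]) cube([65, 1214, 23]);
translate([799, 0, 449]) cube([65, 1214, 23]);
translate([932, 0, 449]) cube([65, 1214, 23]);
translate([1065, 0, 449]) cube([65, 1214, 23]);
translate([1198, 0, 449]) cube([65, 1214, 23]);
translate([1331, 0, 449]) cube([65, 1214, 23]);
translate([1464, 0, 449]) cube([65, 1214, 23]);
translate([1597, 0, 449]) cube([65, 1214, 23]);
translate([1730, 0, 449]) cube([65, 1214, 23]);


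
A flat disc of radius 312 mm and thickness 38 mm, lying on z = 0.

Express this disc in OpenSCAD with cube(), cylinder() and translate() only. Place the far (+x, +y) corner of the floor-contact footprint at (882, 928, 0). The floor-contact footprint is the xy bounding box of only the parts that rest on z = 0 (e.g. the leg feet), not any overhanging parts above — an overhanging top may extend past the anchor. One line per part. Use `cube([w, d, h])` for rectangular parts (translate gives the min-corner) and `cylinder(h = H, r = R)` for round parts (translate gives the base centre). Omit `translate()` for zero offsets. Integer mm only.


translate([570, 616, 0]) cylinder(h = 38, r = 312);


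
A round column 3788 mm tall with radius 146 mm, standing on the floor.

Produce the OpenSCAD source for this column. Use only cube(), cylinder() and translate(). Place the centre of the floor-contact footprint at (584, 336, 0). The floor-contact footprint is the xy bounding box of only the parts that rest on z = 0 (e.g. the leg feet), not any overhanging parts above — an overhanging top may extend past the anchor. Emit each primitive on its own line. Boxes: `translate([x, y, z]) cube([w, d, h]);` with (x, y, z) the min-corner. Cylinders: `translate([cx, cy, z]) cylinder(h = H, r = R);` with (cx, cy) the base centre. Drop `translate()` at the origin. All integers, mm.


translate([584, 336, 0]) cylinder(h = 3788, r = 146);


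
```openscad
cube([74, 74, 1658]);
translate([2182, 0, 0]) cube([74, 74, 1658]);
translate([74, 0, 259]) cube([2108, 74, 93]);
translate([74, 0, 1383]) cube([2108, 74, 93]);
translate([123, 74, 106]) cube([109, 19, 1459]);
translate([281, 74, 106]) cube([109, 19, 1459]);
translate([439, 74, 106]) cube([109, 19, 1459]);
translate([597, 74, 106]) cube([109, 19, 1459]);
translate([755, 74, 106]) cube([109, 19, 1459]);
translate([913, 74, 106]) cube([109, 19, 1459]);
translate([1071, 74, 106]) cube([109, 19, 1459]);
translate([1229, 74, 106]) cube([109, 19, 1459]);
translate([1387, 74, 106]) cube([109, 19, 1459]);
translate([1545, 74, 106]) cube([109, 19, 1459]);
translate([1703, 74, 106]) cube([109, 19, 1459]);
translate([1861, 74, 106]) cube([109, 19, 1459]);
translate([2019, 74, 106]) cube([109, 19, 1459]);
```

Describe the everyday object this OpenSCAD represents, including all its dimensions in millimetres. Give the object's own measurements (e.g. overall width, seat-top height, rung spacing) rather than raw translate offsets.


A fence section. Two 74×74 mm posts, 1658 mm tall, stand on the floor with a clear span of 2108 mm between their inner faces. Two horizontal rails of 74×93 mm section span the gap between the posts with their undersides at z = 259 mm and z = 1383 mm, flush with the posts' −y face. 13 pickets, each 109 mm wide, 19 mm thick and 1459 mm tall, are fixed to the +y face of the rails with their bottoms at z = 106 mm, spaced across the span with a 49 mm gap after the −x post and between neighbouring pickets, with 54 mm left before the +x post.


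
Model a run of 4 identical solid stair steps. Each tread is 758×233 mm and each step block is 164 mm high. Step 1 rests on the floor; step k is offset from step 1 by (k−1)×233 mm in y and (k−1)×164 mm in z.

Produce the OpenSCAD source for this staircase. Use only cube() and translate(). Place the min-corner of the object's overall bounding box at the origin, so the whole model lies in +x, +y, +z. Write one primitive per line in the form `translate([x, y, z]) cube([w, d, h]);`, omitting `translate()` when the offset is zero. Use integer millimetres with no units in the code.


cube([758, 233, 164]);
translate([0, 233, 164]) cube([758, 233, 164]);
translate([0, 466, 328]) cube([758, 233, 164]);
translate([0, 699, 492]) cube([758, 233, 164]);


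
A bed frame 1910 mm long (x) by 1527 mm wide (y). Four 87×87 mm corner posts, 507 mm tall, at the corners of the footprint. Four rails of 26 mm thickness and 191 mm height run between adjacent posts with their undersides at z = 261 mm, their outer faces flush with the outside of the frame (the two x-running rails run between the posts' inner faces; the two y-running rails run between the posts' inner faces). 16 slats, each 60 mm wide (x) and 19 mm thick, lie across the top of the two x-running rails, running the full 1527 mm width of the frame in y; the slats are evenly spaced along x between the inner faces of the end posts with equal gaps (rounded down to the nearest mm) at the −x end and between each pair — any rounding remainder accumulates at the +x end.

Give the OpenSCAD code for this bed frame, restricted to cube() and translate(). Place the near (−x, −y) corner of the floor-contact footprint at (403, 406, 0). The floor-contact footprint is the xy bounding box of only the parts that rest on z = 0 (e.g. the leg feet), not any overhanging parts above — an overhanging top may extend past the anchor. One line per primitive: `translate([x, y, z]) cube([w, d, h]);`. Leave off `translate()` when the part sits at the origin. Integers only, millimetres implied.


translate([403, 406, 0]) cube([87, 87, 507]);
translate([403, 1846, 0]) cube([87, 87, 507]);
translate([2226, 406, 0]) cube([87, 87, 507]);
translate([2226, 1846, 0]) cube([87, 87, 507]);
translate([490, 406, 261]) cube([1736, 26, 191]);
translate([490, 1907, 261]) cube([1736, 26, 191]);
translate([403, 493, 261]) cube([26, 1353, 191]);
translate([2287, 493, 261]) cube([26, 1353, 191]);
translate([535, 406, 452]) cube([60, 1527, 19]);
translate([640, 406, 452]) cube([60, 1527, 19]);
translate([745, 406, 452]) cube([60, 1527, 19]);
translate([850, 406, 452]) cube([60, 1527, 19]);
translate([955, 406, 452]) cube([60, 1527, 19]);
translate([1060, 406, 452]) cube([60, 1527, 19]);
translate([1165, 406, 452]) cube([60, 1527, 19]);
translate([1270, 406, 452]) cube([60, 1527, 19]);
translate([1375, 406, 452]) cube([60, 1527, 19]);
translate([1480, 406, 452]) cube([60, 1527, 19]);
translate([1585, 406, 452]) cube([60, 1527, 19]);
translate([1690, 406, 452]) cube([60, 1527, 19]);
translate([1795, 406, 452]) cube([60, 1527, 19]);
translate([1900, 406, 452]) cube([60, 1527, 19]);
translate([2005, 406, 452]) cube([60, 1527, 19]);
translate([2110, 406, 452]) cube([60, 1527, 19]);


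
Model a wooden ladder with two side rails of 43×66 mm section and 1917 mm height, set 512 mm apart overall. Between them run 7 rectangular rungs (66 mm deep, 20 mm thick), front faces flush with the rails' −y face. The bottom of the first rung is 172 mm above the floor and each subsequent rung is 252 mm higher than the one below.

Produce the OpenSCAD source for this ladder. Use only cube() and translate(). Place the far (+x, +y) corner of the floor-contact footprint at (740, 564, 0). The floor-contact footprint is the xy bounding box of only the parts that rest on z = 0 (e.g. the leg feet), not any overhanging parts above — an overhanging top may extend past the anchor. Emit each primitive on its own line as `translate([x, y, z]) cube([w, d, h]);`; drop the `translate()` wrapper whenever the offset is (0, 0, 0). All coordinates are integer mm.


translate([228, 498, 0]) cube([43, 66, 1917]);
translate([697, 498, 0]) cube([43, 66, 1917]);
translate([271, 498, 172]) cube([426, 66, 20]);
translate([271, 498, 424]) cube([426, 66, 20]);
translate([271, 498, 676]) cube([426, 66, 20]);
translate([271, 498, 928]) cube([426, 66, 20]);
translate([271, 498, 1180]) cube([426, 66, 20]);
translate([271, 498, 1432]) cube([426, 66, 20]);
translate([271, 498, 1684]) cube([426, 66, 20]);


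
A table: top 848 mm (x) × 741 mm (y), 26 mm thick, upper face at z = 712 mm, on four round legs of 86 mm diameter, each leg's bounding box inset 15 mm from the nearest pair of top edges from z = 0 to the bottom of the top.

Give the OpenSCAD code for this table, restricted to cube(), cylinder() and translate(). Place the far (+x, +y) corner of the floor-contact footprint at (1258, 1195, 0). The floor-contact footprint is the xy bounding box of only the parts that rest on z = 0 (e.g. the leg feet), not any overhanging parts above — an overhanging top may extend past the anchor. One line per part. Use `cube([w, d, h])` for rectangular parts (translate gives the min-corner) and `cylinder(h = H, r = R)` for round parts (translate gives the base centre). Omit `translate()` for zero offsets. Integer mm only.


translate([425, 469, 686]) cube([848, 741, 26]);
translate([483, 527, 0]) cylinder(h = 686, r = 43);
translate([1215, 527, 0]) cylinder(h = 686, r = 43);
translate([483, 1152, 0]) cylinder(h = 686, r = 43);
translate([1215, 1152, 0]) cylinder(h = 686, r = 43);


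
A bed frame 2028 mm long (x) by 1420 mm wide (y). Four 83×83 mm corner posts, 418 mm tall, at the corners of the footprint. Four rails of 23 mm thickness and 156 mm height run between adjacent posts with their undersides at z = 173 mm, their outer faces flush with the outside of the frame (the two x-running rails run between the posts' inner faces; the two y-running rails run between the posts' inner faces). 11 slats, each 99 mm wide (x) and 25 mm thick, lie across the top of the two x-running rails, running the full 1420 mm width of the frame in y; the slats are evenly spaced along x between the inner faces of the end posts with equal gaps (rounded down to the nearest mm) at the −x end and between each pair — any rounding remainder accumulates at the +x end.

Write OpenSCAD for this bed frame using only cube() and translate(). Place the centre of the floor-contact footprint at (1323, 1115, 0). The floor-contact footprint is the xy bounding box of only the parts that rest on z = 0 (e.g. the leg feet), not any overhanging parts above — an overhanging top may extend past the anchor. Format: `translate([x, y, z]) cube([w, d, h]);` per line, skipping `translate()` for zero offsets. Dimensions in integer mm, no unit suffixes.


translate([309, 405, 0]) cube([83, 83, 418]);
translate([309, 1742, 0]) cube([83, 83, 418]);
translate([2254, 405, 0]) cube([83, 83, 418]);
translate([2254, 1742, 0]) cube([83, 83, 418]);
translate([392, 405, 173]) cube([1862, 23, 156]);
translate([392, 1802, 173]) cube([1862, 23, 156]);
translate([309, 488, 173]) cube([23, 1254, 156]);
translate([2314, 488, 173]) cube([23, 1254, 156]);
translate([456, 405, 329]) cube([99, 1420, 25]);
translate([619, 405, 329]) cube([99, 1420, 25]);
translate([782, 405, 329]) cube([99, 1420, 25]);
translate([945, 405, 329]) cube([99, 1420, 25]);
translate([1108, 405, 329]) cube([99, 1420, 25]);
translate([1271, 405, 329]) cube([99, 1420, 25]);
translate([1434, 405, 329]) cube([99, 1420, 25]);
translate([1597, 405, 329]) cube([99, 1420, 25]);
translate([1760, 405, 329]) cube([99, 1420, 25]);
translate([1923, 405, 329]) cube([99, 1420, 25]);
translate([2086, 405, 329]) cube([99, 1420, 25]);


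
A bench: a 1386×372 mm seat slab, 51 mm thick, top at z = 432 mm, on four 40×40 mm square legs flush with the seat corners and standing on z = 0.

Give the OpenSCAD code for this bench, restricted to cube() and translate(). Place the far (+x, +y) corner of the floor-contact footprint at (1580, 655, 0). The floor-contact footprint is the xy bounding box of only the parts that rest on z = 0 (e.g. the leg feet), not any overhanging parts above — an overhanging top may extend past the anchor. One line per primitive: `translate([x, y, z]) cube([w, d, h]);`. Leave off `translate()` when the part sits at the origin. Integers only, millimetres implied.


translate([194, 283, 381]) cube([1386, 372, 51]);
translate([194, 283, 0]) cube([40, 40, 381]);
translate([194, 615, 0]) cube([40, 40, 381]);
translate([1540, 283, 0]) cube([40, 40, 381]);
translate([1540, 615, 0]) cube([40, 40, 381]);


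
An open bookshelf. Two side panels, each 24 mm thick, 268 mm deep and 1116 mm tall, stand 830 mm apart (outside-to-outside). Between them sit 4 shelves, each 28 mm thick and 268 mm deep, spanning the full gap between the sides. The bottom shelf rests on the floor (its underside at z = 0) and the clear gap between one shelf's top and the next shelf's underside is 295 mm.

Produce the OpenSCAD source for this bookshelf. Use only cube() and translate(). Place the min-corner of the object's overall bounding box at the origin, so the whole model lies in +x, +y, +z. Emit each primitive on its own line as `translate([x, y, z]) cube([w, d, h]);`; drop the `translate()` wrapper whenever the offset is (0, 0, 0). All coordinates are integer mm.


cube([24, 268, 1116]);
translate([806, 0, 0]) cube([24, 268, 1116]);
translate([24, 0, 0]) cube([782, 268, 28]);
translate([24, 0, 323]) cube([782, 268, 28]);
translate([24, 0, 646]) cube([782, 268, 28]);
translate([24, 0, 969]) cube([782, 268, 28]);


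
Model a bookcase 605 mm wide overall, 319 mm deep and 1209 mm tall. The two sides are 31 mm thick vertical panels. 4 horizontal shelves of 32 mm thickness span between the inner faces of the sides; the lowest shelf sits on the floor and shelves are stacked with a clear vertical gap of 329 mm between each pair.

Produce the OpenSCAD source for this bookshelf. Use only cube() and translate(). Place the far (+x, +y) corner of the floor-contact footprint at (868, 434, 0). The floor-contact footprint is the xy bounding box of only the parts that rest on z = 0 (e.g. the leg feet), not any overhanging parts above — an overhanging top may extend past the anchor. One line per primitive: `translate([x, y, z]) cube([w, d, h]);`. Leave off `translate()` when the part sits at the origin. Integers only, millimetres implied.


translate([263, 115, 0]) cube([31, 319, 1209]);
translate([837, 115, 0]) cube([31, 319, 1209]);
translate([294, 115, 0]) cube([543, 319, 32]);
translate([294, 115, 361]) cube([543, 319, 32]);
translate([294, 115, 722]) cube([543, 319, 32]);
translate([294, 115, 1083]) cube([543, 319, 32]);


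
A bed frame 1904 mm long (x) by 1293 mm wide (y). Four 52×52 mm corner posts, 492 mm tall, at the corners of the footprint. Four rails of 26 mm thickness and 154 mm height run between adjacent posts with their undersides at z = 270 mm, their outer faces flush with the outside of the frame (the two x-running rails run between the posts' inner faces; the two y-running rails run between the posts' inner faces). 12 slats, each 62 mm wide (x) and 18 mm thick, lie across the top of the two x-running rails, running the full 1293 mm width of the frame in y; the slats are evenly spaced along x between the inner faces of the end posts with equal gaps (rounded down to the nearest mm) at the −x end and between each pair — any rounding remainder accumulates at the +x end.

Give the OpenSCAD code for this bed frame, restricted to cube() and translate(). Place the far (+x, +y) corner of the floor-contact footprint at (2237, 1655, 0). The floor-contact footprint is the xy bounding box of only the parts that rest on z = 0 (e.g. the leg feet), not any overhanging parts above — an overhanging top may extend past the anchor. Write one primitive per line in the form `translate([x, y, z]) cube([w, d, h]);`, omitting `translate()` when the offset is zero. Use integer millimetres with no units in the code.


// slat z = rail_z + rail_h = 270 + 154 = 424
// slat gap = ⌊(1800 − 12·62) / 13⌋ = 81
translate([333, 362, 0]) cube([52, 52, 492]);
translate([333, 1603, 0]) cube([52, 52, 492]);
translate([2185, 362, 0]) cube([52, 52, 492]);
translate([2185, 1603, 0]) cube([52, 52, 492]);
translate([385, 362, 270]) cube([1800, 26, 154]);
translate([385, 1629, 270]) cube([1800, 26, 154]);
translate([333, 414, 270]) cube([26, 1189, 154]);
translate([2211, 414, 270]) cube([26, 1189, 154]);
translate([466, 362, 424]) cube([62, 1293, 18]);
translate([609, 362, 424]) cube([62, 1293, 18]);
translate([752, 362, 424]) cube([62, 1293, 18]);
translate([895, 362, 424]) cube([62, 1293, 18]);
translate([1038, 362, 424]) cube([62, 1293, 18]);
translate([1181, 362, 424]) cube([62, 1293, 18]);
translate([1324, 362, 424]) cube([62, 1293, 18]);
translate([1467, 362, 424]) cube([62, 1293, 18]);
translate([1610, 362, 424]) cube([62, 1293, 18]);
translate([1753, 362, 424]) cube([62, 1293, 18]);
translate([1896, 362, 424]) cube([62, 1293, 18]);
translate([2039, 362, 424]) cube([62, 1293, 18]);


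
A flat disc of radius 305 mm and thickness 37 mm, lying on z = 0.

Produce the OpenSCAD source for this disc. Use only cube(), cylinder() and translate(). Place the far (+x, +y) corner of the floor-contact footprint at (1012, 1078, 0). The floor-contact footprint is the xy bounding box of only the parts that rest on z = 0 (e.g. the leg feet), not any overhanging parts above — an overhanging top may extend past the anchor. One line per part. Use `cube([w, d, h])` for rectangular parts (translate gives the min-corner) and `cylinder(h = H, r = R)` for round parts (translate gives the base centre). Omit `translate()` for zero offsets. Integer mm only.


translate([707, 773, 0]) cylinder(h = 37, r = 305);


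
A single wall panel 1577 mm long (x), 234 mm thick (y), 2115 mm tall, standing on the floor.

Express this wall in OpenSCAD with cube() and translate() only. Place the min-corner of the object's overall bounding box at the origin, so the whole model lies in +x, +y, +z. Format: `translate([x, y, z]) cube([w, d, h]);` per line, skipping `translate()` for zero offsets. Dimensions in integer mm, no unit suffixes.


cube([1577, 234, 2115]);


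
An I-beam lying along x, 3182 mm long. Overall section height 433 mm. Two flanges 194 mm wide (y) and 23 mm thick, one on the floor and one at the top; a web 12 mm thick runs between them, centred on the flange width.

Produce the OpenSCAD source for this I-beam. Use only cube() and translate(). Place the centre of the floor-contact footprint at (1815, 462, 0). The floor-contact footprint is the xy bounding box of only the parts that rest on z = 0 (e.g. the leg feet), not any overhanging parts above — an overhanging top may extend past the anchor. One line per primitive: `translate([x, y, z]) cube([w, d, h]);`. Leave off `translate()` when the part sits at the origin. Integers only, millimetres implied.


translate([224, 365, 0]) cube([3182, 194, 23]);
translate([224, 456, 23]) cube([3182, 12, 387]);
translate([224, 365, 410]) cube([3182, 194, 23]);


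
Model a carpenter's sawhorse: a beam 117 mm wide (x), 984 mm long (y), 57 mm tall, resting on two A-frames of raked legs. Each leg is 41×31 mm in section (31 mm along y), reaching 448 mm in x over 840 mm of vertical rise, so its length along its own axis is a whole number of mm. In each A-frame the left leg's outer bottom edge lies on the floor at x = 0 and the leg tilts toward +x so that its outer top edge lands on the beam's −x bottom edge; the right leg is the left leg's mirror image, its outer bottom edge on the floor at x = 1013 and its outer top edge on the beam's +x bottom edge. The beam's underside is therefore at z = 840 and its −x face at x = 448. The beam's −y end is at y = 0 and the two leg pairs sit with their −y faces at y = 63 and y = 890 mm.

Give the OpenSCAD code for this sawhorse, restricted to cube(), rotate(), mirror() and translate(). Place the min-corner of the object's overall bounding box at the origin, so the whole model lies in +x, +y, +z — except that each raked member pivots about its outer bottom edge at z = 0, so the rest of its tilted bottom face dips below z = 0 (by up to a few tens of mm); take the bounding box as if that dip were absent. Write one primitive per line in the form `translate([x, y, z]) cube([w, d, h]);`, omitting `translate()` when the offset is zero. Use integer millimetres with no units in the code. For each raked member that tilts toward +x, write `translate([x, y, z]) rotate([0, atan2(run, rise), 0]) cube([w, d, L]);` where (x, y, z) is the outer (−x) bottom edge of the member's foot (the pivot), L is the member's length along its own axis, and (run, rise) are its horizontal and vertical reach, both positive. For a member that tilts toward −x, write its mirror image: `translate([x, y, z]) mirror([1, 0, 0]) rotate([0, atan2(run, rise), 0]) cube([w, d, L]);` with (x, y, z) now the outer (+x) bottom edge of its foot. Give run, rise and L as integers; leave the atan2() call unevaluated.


// leg length = √(448² + 840²) = 952
// right-leg outer foot x = 2·448 + 117 = 1013
// beam min-corner = (448, 0, 840)
translate([448, 0, 840]) cube([117, 984, 57]);
translate([0, 63, 0]) rotate([0, atan2(448, 840), 0]) cube([41, 31, 952]);
translate([1013, 63, 0]) mirror([1, 0, 0]) rotate([0, atan2(448, 840), 0]) cube([41, 31, 952]);
translate([0, 890, 0]) rotate([0, atan2(448, 840), 0]) cube([41, 31, 952]);
translate([1013, 890, 0]) mirror([1, 0, 0]) rotate([0, atan2(448, 840), 0]) cube([41, 31, 952]);


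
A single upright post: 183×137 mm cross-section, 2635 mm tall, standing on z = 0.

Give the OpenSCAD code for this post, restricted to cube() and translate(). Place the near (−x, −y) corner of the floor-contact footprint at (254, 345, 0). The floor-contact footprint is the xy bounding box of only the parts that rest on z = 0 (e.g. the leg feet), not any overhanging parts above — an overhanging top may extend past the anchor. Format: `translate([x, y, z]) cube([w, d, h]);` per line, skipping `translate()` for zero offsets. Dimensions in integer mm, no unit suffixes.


translate([254, 345, 0]) cube([183, 137, 2635]);


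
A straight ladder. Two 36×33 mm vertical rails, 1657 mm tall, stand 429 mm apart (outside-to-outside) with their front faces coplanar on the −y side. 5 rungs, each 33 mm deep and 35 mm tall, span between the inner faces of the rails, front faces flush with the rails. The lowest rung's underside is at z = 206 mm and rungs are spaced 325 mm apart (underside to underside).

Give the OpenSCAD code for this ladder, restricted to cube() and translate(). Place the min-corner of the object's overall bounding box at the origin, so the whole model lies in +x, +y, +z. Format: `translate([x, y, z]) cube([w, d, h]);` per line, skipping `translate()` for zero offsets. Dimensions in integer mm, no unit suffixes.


// rung span = 429 - 2*36 = 357
// rung[k] z = 206 + k*325
cube([36, 33, 1657]);
translate([393, 0, 0]) cube([36, 33, 1657]);
translate([36, 0, 206]) cube([357, 33, 35]);
translate([36, 0, 531]) cube([357, 33, 35]);
translate([36, 0, 856]) cube([357, 33, 35]);
translate([36, 0, 1181]) cube([357, 33, 35]);
translate([36, 0, 1506]) cube([357, 33, 35]);


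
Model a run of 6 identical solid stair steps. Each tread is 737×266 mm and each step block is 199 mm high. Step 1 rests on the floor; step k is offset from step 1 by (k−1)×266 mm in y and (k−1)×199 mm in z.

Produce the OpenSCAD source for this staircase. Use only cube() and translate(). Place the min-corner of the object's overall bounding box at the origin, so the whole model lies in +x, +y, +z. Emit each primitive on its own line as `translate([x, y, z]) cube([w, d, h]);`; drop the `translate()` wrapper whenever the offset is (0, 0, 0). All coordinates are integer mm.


cube([737, 266, 199]);
translate([0, 266, 199]) cube([737, 266, 199]);
translate([0, 532, 398]) cube([737, 266, 199]);
translate([0, 798, 597]) cube([737, 266, 199]);
translate([0, 1064, 796]) cube([737, 266, 199]);
translate([0, 1330, 995]) cube([737, 266, 199]);


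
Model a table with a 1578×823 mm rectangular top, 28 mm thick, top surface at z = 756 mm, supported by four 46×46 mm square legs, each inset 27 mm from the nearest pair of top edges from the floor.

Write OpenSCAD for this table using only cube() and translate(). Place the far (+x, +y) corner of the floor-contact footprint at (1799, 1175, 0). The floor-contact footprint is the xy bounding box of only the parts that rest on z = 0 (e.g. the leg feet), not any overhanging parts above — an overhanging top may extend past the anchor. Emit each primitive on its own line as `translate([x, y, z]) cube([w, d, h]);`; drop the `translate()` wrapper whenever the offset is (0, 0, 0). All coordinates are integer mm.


translate([248, 379, 728]) cube([1578, 823, 28]);
translate([275, 406, 0]) cube([46, 46, 728]);
translate([1753, 406, 0]) cube([46, 46, 728]);
translate([275, 1129, 0]) cube([46, 46, 728]);
translate([1753, 1129, 0]) cube([46, 46, 728]);


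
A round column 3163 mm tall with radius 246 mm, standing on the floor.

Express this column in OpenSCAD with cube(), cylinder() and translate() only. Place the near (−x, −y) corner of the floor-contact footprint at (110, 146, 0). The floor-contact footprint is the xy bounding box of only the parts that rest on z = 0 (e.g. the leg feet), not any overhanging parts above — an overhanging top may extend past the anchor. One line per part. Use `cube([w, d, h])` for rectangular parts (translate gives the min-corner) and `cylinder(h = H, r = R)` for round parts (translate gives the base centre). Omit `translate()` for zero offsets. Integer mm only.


translate([356, 392, 0]) cylinder(h = 3163, r = 246);


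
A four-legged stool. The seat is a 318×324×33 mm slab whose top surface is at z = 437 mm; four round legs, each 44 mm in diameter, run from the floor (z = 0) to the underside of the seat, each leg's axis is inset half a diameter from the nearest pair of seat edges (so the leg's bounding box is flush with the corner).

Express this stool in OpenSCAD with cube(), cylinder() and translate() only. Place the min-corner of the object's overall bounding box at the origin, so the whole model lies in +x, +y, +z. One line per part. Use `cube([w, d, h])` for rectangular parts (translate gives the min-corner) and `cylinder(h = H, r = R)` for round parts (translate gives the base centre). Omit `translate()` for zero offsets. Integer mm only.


// leg_h = 437 - 33 = 404
translate([0, 0, 404]) cube([318, 324, 33]);
translate([22, 22, 0]) cylinder(h = 404, r = 22);
translate([296, 22, 0]) cylinder(h = 404, r = 22);
translate([22, 302, 0]) cylinder(h = 404, r = 22);
translate([296, 302, 0]) cylinder(h = 404, r = 22);


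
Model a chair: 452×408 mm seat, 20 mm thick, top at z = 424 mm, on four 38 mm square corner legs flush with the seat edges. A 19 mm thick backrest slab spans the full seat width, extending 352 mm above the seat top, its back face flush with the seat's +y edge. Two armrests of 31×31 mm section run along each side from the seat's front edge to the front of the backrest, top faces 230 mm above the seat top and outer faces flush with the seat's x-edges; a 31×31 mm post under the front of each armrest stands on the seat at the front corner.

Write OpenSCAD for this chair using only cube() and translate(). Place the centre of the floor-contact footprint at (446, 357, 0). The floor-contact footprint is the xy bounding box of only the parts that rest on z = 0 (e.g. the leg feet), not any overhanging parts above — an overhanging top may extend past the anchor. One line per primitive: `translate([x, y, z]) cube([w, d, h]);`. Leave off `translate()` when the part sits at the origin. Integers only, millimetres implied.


translate([220, 153, 404]) cube([452, 408, 20]);
translate([220, 153, 0]) cube([38, 38, 404]);
translate([634, 153, 0]) cube([38, 38, 404]);
translate([220, 523, 0]) cube([38, 38, 404]);
translate([634, 523, 0]) cube([38, 38, 404]);
translate([220, 542, 424]) cube([452, 19, 352]);
translate([220, 153, 623]) cube([31, 389, 31]);
translate([641, 153, 623]) cube([31, 389, 31]);
translate([220, 153, 424]) cube([31, 31, 199]);
translate([641, 153, 424]) cube([31, 31, 199]);


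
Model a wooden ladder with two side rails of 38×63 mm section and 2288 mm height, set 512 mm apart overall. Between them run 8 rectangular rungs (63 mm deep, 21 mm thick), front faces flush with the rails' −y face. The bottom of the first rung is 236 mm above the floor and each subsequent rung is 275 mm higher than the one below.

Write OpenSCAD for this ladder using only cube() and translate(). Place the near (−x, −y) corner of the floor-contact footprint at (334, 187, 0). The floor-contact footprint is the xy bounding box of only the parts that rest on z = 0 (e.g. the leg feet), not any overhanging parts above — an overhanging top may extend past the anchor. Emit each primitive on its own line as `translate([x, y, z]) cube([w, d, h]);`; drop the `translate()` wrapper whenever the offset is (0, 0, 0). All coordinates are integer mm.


translate([334, 187, 0]) cube([38, 63, 2288]);
translate([808, 187, 0]) cube([38, 63, 2288]);
translate([372, 187, 236]) cube([436, 63, 21]);
translate([372, 187, 511]) cube([436, 63, 21]);
translate([372, 187, 786]) cube([436, 63, 21]);
translate([372, 187, 1061]) cube([436, 63, 21]);
translate([372, 187, 1336]) cube([436, 63, 21]);
translate([372, 187, 1611]) cube([436, 63, 21]);
translate([372, 187, 1886]) cube([436, 63, 21]);
translate([372, 187, 2161]) cube([436, 63, 21]);


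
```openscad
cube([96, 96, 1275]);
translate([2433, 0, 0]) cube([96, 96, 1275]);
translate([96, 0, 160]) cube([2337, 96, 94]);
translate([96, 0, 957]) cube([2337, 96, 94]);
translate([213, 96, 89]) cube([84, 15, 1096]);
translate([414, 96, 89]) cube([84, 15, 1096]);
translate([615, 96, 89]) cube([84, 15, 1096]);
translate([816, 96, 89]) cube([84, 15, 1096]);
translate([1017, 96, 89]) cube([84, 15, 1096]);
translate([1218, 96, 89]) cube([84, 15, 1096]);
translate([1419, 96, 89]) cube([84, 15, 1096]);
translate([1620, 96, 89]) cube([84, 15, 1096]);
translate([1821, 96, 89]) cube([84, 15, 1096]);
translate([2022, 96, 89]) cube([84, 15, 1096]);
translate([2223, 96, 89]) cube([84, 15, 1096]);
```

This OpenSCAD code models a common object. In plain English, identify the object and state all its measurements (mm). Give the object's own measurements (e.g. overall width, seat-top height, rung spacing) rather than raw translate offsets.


A fence section. Two 96×96 mm posts, 1275 mm tall, stand on the floor with a clear span of 2337 mm between their inner faces. Two horizontal rails of 96×94 mm section span the gap between the posts with their undersides at z = 160 mm and z = 957 mm, flush with the posts' −y face. 11 pickets, each 84 mm wide, 15 mm thick and 1096 mm tall, are fixed to the +y face of the rails with their bottoms at z = 89 mm, spaced across the span with a 117 mm gap after the −x post and between neighbouring pickets, with 126 mm left before the +x post.


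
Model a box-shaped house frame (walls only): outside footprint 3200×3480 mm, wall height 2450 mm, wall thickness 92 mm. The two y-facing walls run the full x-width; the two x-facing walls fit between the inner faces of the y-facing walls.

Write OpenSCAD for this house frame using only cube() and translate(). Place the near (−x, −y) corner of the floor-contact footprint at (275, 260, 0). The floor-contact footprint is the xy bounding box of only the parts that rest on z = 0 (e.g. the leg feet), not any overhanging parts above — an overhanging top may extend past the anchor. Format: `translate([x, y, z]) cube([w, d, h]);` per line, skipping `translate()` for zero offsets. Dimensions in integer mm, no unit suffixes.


translate([275, 260, 0]) cube([3200, 92, 2450]);
translate([275, 3648, 0]) cube([3200, 92, 2450]);
translate([275, 352, 0]) cube([92, 3296, 2450]);
translate([3383, 352, 0]) cube([92, 3296, 2450]);
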